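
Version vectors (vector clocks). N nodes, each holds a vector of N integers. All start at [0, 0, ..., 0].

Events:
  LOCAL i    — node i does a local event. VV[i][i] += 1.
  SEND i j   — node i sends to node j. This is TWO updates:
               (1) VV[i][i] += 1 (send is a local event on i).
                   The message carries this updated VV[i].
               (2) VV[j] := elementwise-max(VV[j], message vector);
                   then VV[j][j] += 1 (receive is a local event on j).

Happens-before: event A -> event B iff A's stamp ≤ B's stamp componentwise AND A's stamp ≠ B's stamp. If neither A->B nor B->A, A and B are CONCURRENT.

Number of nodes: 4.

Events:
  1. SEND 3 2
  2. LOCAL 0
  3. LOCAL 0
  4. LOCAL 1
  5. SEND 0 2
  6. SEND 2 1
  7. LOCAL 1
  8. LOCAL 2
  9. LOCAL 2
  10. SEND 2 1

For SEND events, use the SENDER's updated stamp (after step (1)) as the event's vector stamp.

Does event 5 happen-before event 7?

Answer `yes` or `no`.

Answer: yes

Derivation:
Initial: VV[0]=[0, 0, 0, 0]
Initial: VV[1]=[0, 0, 0, 0]
Initial: VV[2]=[0, 0, 0, 0]
Initial: VV[3]=[0, 0, 0, 0]
Event 1: SEND 3->2: VV[3][3]++ -> VV[3]=[0, 0, 0, 1], msg_vec=[0, 0, 0, 1]; VV[2]=max(VV[2],msg_vec) then VV[2][2]++ -> VV[2]=[0, 0, 1, 1]
Event 2: LOCAL 0: VV[0][0]++ -> VV[0]=[1, 0, 0, 0]
Event 3: LOCAL 0: VV[0][0]++ -> VV[0]=[2, 0, 0, 0]
Event 4: LOCAL 1: VV[1][1]++ -> VV[1]=[0, 1, 0, 0]
Event 5: SEND 0->2: VV[0][0]++ -> VV[0]=[3, 0, 0, 0], msg_vec=[3, 0, 0, 0]; VV[2]=max(VV[2],msg_vec) then VV[2][2]++ -> VV[2]=[3, 0, 2, 1]
Event 6: SEND 2->1: VV[2][2]++ -> VV[2]=[3, 0, 3, 1], msg_vec=[3, 0, 3, 1]; VV[1]=max(VV[1],msg_vec) then VV[1][1]++ -> VV[1]=[3, 2, 3, 1]
Event 7: LOCAL 1: VV[1][1]++ -> VV[1]=[3, 3, 3, 1]
Event 8: LOCAL 2: VV[2][2]++ -> VV[2]=[3, 0, 4, 1]
Event 9: LOCAL 2: VV[2][2]++ -> VV[2]=[3, 0, 5, 1]
Event 10: SEND 2->1: VV[2][2]++ -> VV[2]=[3, 0, 6, 1], msg_vec=[3, 0, 6, 1]; VV[1]=max(VV[1],msg_vec) then VV[1][1]++ -> VV[1]=[3, 4, 6, 1]
Event 5 stamp: [3, 0, 0, 0]
Event 7 stamp: [3, 3, 3, 1]
[3, 0, 0, 0] <= [3, 3, 3, 1]? True. Equal? False. Happens-before: True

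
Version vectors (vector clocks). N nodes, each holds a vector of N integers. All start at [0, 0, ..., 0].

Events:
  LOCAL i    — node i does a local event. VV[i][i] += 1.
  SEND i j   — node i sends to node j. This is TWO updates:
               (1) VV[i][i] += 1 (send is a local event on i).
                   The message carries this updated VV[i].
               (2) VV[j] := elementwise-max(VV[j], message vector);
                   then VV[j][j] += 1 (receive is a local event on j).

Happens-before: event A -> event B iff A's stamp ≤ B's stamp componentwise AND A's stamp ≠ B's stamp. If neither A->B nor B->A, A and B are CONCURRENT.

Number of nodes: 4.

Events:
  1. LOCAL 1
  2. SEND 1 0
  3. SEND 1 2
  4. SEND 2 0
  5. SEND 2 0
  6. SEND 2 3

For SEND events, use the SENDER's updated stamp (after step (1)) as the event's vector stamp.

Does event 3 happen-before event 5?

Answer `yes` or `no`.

Initial: VV[0]=[0, 0, 0, 0]
Initial: VV[1]=[0, 0, 0, 0]
Initial: VV[2]=[0, 0, 0, 0]
Initial: VV[3]=[0, 0, 0, 0]
Event 1: LOCAL 1: VV[1][1]++ -> VV[1]=[0, 1, 0, 0]
Event 2: SEND 1->0: VV[1][1]++ -> VV[1]=[0, 2, 0, 0], msg_vec=[0, 2, 0, 0]; VV[0]=max(VV[0],msg_vec) then VV[0][0]++ -> VV[0]=[1, 2, 0, 0]
Event 3: SEND 1->2: VV[1][1]++ -> VV[1]=[0, 3, 0, 0], msg_vec=[0, 3, 0, 0]; VV[2]=max(VV[2],msg_vec) then VV[2][2]++ -> VV[2]=[0, 3, 1, 0]
Event 4: SEND 2->0: VV[2][2]++ -> VV[2]=[0, 3, 2, 0], msg_vec=[0, 3, 2, 0]; VV[0]=max(VV[0],msg_vec) then VV[0][0]++ -> VV[0]=[2, 3, 2, 0]
Event 5: SEND 2->0: VV[2][2]++ -> VV[2]=[0, 3, 3, 0], msg_vec=[0, 3, 3, 0]; VV[0]=max(VV[0],msg_vec) then VV[0][0]++ -> VV[0]=[3, 3, 3, 0]
Event 6: SEND 2->3: VV[2][2]++ -> VV[2]=[0, 3, 4, 0], msg_vec=[0, 3, 4, 0]; VV[3]=max(VV[3],msg_vec) then VV[3][3]++ -> VV[3]=[0, 3, 4, 1]
Event 3 stamp: [0, 3, 0, 0]
Event 5 stamp: [0, 3, 3, 0]
[0, 3, 0, 0] <= [0, 3, 3, 0]? True. Equal? False. Happens-before: True

Answer: yes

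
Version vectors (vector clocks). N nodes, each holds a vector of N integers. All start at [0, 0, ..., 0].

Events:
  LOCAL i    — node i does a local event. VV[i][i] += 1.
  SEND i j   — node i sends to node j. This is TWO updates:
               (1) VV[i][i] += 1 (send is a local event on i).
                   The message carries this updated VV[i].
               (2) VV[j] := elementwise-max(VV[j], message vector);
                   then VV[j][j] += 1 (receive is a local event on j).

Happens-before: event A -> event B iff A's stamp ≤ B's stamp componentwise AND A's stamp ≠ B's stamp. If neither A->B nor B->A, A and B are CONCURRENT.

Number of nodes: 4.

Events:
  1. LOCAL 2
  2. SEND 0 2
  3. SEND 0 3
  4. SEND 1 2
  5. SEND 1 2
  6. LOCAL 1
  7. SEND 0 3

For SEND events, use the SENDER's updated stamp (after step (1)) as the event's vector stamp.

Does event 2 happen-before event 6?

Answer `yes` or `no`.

Answer: no

Derivation:
Initial: VV[0]=[0, 0, 0, 0]
Initial: VV[1]=[0, 0, 0, 0]
Initial: VV[2]=[0, 0, 0, 0]
Initial: VV[3]=[0, 0, 0, 0]
Event 1: LOCAL 2: VV[2][2]++ -> VV[2]=[0, 0, 1, 0]
Event 2: SEND 0->2: VV[0][0]++ -> VV[0]=[1, 0, 0, 0], msg_vec=[1, 0, 0, 0]; VV[2]=max(VV[2],msg_vec) then VV[2][2]++ -> VV[2]=[1, 0, 2, 0]
Event 3: SEND 0->3: VV[0][0]++ -> VV[0]=[2, 0, 0, 0], msg_vec=[2, 0, 0, 0]; VV[3]=max(VV[3],msg_vec) then VV[3][3]++ -> VV[3]=[2, 0, 0, 1]
Event 4: SEND 1->2: VV[1][1]++ -> VV[1]=[0, 1, 0, 0], msg_vec=[0, 1, 0, 0]; VV[2]=max(VV[2],msg_vec) then VV[2][2]++ -> VV[2]=[1, 1, 3, 0]
Event 5: SEND 1->2: VV[1][1]++ -> VV[1]=[0, 2, 0, 0], msg_vec=[0, 2, 0, 0]; VV[2]=max(VV[2],msg_vec) then VV[2][2]++ -> VV[2]=[1, 2, 4, 0]
Event 6: LOCAL 1: VV[1][1]++ -> VV[1]=[0, 3, 0, 0]
Event 7: SEND 0->3: VV[0][0]++ -> VV[0]=[3, 0, 0, 0], msg_vec=[3, 0, 0, 0]; VV[3]=max(VV[3],msg_vec) then VV[3][3]++ -> VV[3]=[3, 0, 0, 2]
Event 2 stamp: [1, 0, 0, 0]
Event 6 stamp: [0, 3, 0, 0]
[1, 0, 0, 0] <= [0, 3, 0, 0]? False. Equal? False. Happens-before: False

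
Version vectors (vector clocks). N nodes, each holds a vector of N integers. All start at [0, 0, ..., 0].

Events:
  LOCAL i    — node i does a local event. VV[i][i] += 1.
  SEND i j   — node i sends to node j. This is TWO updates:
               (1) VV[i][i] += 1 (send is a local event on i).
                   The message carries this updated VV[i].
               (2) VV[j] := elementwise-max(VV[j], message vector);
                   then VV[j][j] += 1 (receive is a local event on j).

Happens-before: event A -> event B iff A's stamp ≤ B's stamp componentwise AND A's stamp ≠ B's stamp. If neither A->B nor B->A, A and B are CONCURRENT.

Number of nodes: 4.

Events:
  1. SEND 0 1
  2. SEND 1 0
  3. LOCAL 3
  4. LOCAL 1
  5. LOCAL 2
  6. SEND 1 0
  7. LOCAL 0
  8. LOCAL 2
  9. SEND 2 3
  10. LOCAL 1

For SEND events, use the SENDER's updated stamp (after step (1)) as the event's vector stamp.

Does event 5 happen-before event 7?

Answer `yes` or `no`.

Answer: no

Derivation:
Initial: VV[0]=[0, 0, 0, 0]
Initial: VV[1]=[0, 0, 0, 0]
Initial: VV[2]=[0, 0, 0, 0]
Initial: VV[3]=[0, 0, 0, 0]
Event 1: SEND 0->1: VV[0][0]++ -> VV[0]=[1, 0, 0, 0], msg_vec=[1, 0, 0, 0]; VV[1]=max(VV[1],msg_vec) then VV[1][1]++ -> VV[1]=[1, 1, 0, 0]
Event 2: SEND 1->0: VV[1][1]++ -> VV[1]=[1, 2, 0, 0], msg_vec=[1, 2, 0, 0]; VV[0]=max(VV[0],msg_vec) then VV[0][0]++ -> VV[0]=[2, 2, 0, 0]
Event 3: LOCAL 3: VV[3][3]++ -> VV[3]=[0, 0, 0, 1]
Event 4: LOCAL 1: VV[1][1]++ -> VV[1]=[1, 3, 0, 0]
Event 5: LOCAL 2: VV[2][2]++ -> VV[2]=[0, 0, 1, 0]
Event 6: SEND 1->0: VV[1][1]++ -> VV[1]=[1, 4, 0, 0], msg_vec=[1, 4, 0, 0]; VV[0]=max(VV[0],msg_vec) then VV[0][0]++ -> VV[0]=[3, 4, 0, 0]
Event 7: LOCAL 0: VV[0][0]++ -> VV[0]=[4, 4, 0, 0]
Event 8: LOCAL 2: VV[2][2]++ -> VV[2]=[0, 0, 2, 0]
Event 9: SEND 2->3: VV[2][2]++ -> VV[2]=[0, 0, 3, 0], msg_vec=[0, 0, 3, 0]; VV[3]=max(VV[3],msg_vec) then VV[3][3]++ -> VV[3]=[0, 0, 3, 2]
Event 10: LOCAL 1: VV[1][1]++ -> VV[1]=[1, 5, 0, 0]
Event 5 stamp: [0, 0, 1, 0]
Event 7 stamp: [4, 4, 0, 0]
[0, 0, 1, 0] <= [4, 4, 0, 0]? False. Equal? False. Happens-before: False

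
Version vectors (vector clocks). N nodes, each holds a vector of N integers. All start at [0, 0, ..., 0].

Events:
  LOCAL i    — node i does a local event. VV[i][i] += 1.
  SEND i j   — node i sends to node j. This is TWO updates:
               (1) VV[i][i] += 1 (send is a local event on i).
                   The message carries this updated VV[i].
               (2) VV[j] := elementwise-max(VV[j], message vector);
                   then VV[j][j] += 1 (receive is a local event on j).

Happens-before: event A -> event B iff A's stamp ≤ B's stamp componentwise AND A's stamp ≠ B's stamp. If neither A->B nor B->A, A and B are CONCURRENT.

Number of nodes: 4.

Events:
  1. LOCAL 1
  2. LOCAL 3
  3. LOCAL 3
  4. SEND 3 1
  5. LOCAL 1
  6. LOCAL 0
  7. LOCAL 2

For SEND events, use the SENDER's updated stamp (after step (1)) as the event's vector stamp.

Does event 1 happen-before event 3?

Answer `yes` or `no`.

Answer: no

Derivation:
Initial: VV[0]=[0, 0, 0, 0]
Initial: VV[1]=[0, 0, 0, 0]
Initial: VV[2]=[0, 0, 0, 0]
Initial: VV[3]=[0, 0, 0, 0]
Event 1: LOCAL 1: VV[1][1]++ -> VV[1]=[0, 1, 0, 0]
Event 2: LOCAL 3: VV[3][3]++ -> VV[3]=[0, 0, 0, 1]
Event 3: LOCAL 3: VV[3][3]++ -> VV[3]=[0, 0, 0, 2]
Event 4: SEND 3->1: VV[3][3]++ -> VV[3]=[0, 0, 0, 3], msg_vec=[0, 0, 0, 3]; VV[1]=max(VV[1],msg_vec) then VV[1][1]++ -> VV[1]=[0, 2, 0, 3]
Event 5: LOCAL 1: VV[1][1]++ -> VV[1]=[0, 3, 0, 3]
Event 6: LOCAL 0: VV[0][0]++ -> VV[0]=[1, 0, 0, 0]
Event 7: LOCAL 2: VV[2][2]++ -> VV[2]=[0, 0, 1, 0]
Event 1 stamp: [0, 1, 0, 0]
Event 3 stamp: [0, 0, 0, 2]
[0, 1, 0, 0] <= [0, 0, 0, 2]? False. Equal? False. Happens-before: False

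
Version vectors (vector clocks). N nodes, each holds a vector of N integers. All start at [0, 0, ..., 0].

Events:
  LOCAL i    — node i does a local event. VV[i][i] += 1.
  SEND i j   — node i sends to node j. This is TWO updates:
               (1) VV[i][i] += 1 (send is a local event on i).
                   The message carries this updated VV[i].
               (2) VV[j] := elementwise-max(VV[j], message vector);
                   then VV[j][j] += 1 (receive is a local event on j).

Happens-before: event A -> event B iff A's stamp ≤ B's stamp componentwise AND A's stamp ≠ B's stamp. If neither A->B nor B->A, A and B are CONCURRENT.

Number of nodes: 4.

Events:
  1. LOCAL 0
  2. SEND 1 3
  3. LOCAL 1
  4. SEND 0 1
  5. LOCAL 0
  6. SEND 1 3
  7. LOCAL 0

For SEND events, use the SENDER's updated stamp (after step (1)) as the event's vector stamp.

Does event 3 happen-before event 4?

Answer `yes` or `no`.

Answer: no

Derivation:
Initial: VV[0]=[0, 0, 0, 0]
Initial: VV[1]=[0, 0, 0, 0]
Initial: VV[2]=[0, 0, 0, 0]
Initial: VV[3]=[0, 0, 0, 0]
Event 1: LOCAL 0: VV[0][0]++ -> VV[0]=[1, 0, 0, 0]
Event 2: SEND 1->3: VV[1][1]++ -> VV[1]=[0, 1, 0, 0], msg_vec=[0, 1, 0, 0]; VV[3]=max(VV[3],msg_vec) then VV[3][3]++ -> VV[3]=[0, 1, 0, 1]
Event 3: LOCAL 1: VV[1][1]++ -> VV[1]=[0, 2, 0, 0]
Event 4: SEND 0->1: VV[0][0]++ -> VV[0]=[2, 0, 0, 0], msg_vec=[2, 0, 0, 0]; VV[1]=max(VV[1],msg_vec) then VV[1][1]++ -> VV[1]=[2, 3, 0, 0]
Event 5: LOCAL 0: VV[0][0]++ -> VV[0]=[3, 0, 0, 0]
Event 6: SEND 1->3: VV[1][1]++ -> VV[1]=[2, 4, 0, 0], msg_vec=[2, 4, 0, 0]; VV[3]=max(VV[3],msg_vec) then VV[3][3]++ -> VV[3]=[2, 4, 0, 2]
Event 7: LOCAL 0: VV[0][0]++ -> VV[0]=[4, 0, 0, 0]
Event 3 stamp: [0, 2, 0, 0]
Event 4 stamp: [2, 0, 0, 0]
[0, 2, 0, 0] <= [2, 0, 0, 0]? False. Equal? False. Happens-before: False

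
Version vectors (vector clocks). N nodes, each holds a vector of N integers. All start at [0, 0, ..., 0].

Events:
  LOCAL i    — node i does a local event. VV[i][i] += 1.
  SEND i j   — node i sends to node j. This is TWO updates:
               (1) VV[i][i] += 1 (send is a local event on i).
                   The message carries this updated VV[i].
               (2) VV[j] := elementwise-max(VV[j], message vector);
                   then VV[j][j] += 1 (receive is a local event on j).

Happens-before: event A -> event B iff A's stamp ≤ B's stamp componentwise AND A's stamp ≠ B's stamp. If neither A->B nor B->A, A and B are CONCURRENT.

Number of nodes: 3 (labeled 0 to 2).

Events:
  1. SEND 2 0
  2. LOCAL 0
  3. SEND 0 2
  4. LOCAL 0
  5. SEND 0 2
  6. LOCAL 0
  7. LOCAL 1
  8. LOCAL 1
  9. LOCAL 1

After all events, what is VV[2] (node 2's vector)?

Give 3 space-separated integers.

Initial: VV[0]=[0, 0, 0]
Initial: VV[1]=[0, 0, 0]
Initial: VV[2]=[0, 0, 0]
Event 1: SEND 2->0: VV[2][2]++ -> VV[2]=[0, 0, 1], msg_vec=[0, 0, 1]; VV[0]=max(VV[0],msg_vec) then VV[0][0]++ -> VV[0]=[1, 0, 1]
Event 2: LOCAL 0: VV[0][0]++ -> VV[0]=[2, 0, 1]
Event 3: SEND 0->2: VV[0][0]++ -> VV[0]=[3, 0, 1], msg_vec=[3, 0, 1]; VV[2]=max(VV[2],msg_vec) then VV[2][2]++ -> VV[2]=[3, 0, 2]
Event 4: LOCAL 0: VV[0][0]++ -> VV[0]=[4, 0, 1]
Event 5: SEND 0->2: VV[0][0]++ -> VV[0]=[5, 0, 1], msg_vec=[5, 0, 1]; VV[2]=max(VV[2],msg_vec) then VV[2][2]++ -> VV[2]=[5, 0, 3]
Event 6: LOCAL 0: VV[0][0]++ -> VV[0]=[6, 0, 1]
Event 7: LOCAL 1: VV[1][1]++ -> VV[1]=[0, 1, 0]
Event 8: LOCAL 1: VV[1][1]++ -> VV[1]=[0, 2, 0]
Event 9: LOCAL 1: VV[1][1]++ -> VV[1]=[0, 3, 0]
Final vectors: VV[0]=[6, 0, 1]; VV[1]=[0, 3, 0]; VV[2]=[5, 0, 3]

Answer: 5 0 3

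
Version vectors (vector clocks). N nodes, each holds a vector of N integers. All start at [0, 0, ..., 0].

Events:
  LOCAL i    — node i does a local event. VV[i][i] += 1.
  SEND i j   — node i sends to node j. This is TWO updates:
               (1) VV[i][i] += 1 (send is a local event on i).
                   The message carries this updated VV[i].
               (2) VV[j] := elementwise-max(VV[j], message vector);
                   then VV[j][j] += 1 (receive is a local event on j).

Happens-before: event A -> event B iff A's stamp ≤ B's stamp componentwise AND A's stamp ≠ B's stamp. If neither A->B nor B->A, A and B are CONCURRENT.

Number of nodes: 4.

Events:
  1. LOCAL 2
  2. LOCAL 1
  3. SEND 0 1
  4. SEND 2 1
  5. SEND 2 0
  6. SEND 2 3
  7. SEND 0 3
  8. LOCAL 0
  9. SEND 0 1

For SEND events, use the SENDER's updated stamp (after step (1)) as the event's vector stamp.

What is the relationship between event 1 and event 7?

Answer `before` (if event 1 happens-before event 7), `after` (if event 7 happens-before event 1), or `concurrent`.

Initial: VV[0]=[0, 0, 0, 0]
Initial: VV[1]=[0, 0, 0, 0]
Initial: VV[2]=[0, 0, 0, 0]
Initial: VV[3]=[0, 0, 0, 0]
Event 1: LOCAL 2: VV[2][2]++ -> VV[2]=[0, 0, 1, 0]
Event 2: LOCAL 1: VV[1][1]++ -> VV[1]=[0, 1, 0, 0]
Event 3: SEND 0->1: VV[0][0]++ -> VV[0]=[1, 0, 0, 0], msg_vec=[1, 0, 0, 0]; VV[1]=max(VV[1],msg_vec) then VV[1][1]++ -> VV[1]=[1, 2, 0, 0]
Event 4: SEND 2->1: VV[2][2]++ -> VV[2]=[0, 0, 2, 0], msg_vec=[0, 0, 2, 0]; VV[1]=max(VV[1],msg_vec) then VV[1][1]++ -> VV[1]=[1, 3, 2, 0]
Event 5: SEND 2->0: VV[2][2]++ -> VV[2]=[0, 0, 3, 0], msg_vec=[0, 0, 3, 0]; VV[0]=max(VV[0],msg_vec) then VV[0][0]++ -> VV[0]=[2, 0, 3, 0]
Event 6: SEND 2->3: VV[2][2]++ -> VV[2]=[0, 0, 4, 0], msg_vec=[0, 0, 4, 0]; VV[3]=max(VV[3],msg_vec) then VV[3][3]++ -> VV[3]=[0, 0, 4, 1]
Event 7: SEND 0->3: VV[0][0]++ -> VV[0]=[3, 0, 3, 0], msg_vec=[3, 0, 3, 0]; VV[3]=max(VV[3],msg_vec) then VV[3][3]++ -> VV[3]=[3, 0, 4, 2]
Event 8: LOCAL 0: VV[0][0]++ -> VV[0]=[4, 0, 3, 0]
Event 9: SEND 0->1: VV[0][0]++ -> VV[0]=[5, 0, 3, 0], msg_vec=[5, 0, 3, 0]; VV[1]=max(VV[1],msg_vec) then VV[1][1]++ -> VV[1]=[5, 4, 3, 0]
Event 1 stamp: [0, 0, 1, 0]
Event 7 stamp: [3, 0, 3, 0]
[0, 0, 1, 0] <= [3, 0, 3, 0]? True
[3, 0, 3, 0] <= [0, 0, 1, 0]? False
Relation: before

Answer: before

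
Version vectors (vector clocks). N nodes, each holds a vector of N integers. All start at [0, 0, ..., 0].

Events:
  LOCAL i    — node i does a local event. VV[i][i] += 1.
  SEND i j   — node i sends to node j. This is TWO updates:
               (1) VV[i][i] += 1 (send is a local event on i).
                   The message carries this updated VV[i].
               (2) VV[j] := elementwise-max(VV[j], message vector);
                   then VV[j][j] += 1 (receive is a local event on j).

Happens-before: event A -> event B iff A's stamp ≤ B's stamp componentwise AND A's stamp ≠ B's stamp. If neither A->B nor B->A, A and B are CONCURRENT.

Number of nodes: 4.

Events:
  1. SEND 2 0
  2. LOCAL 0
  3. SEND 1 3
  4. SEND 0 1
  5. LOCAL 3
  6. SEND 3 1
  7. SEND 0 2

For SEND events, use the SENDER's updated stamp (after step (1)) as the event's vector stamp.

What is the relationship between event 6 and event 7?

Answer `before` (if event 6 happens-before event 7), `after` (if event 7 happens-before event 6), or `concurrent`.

Initial: VV[0]=[0, 0, 0, 0]
Initial: VV[1]=[0, 0, 0, 0]
Initial: VV[2]=[0, 0, 0, 0]
Initial: VV[3]=[0, 0, 0, 0]
Event 1: SEND 2->0: VV[2][2]++ -> VV[2]=[0, 0, 1, 0], msg_vec=[0, 0, 1, 0]; VV[0]=max(VV[0],msg_vec) then VV[0][0]++ -> VV[0]=[1, 0, 1, 0]
Event 2: LOCAL 0: VV[0][0]++ -> VV[0]=[2, 0, 1, 0]
Event 3: SEND 1->3: VV[1][1]++ -> VV[1]=[0, 1, 0, 0], msg_vec=[0, 1, 0, 0]; VV[3]=max(VV[3],msg_vec) then VV[3][3]++ -> VV[3]=[0, 1, 0, 1]
Event 4: SEND 0->1: VV[0][0]++ -> VV[0]=[3, 0, 1, 0], msg_vec=[3, 0, 1, 0]; VV[1]=max(VV[1],msg_vec) then VV[1][1]++ -> VV[1]=[3, 2, 1, 0]
Event 5: LOCAL 3: VV[3][3]++ -> VV[3]=[0, 1, 0, 2]
Event 6: SEND 3->1: VV[3][3]++ -> VV[3]=[0, 1, 0, 3], msg_vec=[0, 1, 0, 3]; VV[1]=max(VV[1],msg_vec) then VV[1][1]++ -> VV[1]=[3, 3, 1, 3]
Event 7: SEND 0->2: VV[0][0]++ -> VV[0]=[4, 0, 1, 0], msg_vec=[4, 0, 1, 0]; VV[2]=max(VV[2],msg_vec) then VV[2][2]++ -> VV[2]=[4, 0, 2, 0]
Event 6 stamp: [0, 1, 0, 3]
Event 7 stamp: [4, 0, 1, 0]
[0, 1, 0, 3] <= [4, 0, 1, 0]? False
[4, 0, 1, 0] <= [0, 1, 0, 3]? False
Relation: concurrent

Answer: concurrent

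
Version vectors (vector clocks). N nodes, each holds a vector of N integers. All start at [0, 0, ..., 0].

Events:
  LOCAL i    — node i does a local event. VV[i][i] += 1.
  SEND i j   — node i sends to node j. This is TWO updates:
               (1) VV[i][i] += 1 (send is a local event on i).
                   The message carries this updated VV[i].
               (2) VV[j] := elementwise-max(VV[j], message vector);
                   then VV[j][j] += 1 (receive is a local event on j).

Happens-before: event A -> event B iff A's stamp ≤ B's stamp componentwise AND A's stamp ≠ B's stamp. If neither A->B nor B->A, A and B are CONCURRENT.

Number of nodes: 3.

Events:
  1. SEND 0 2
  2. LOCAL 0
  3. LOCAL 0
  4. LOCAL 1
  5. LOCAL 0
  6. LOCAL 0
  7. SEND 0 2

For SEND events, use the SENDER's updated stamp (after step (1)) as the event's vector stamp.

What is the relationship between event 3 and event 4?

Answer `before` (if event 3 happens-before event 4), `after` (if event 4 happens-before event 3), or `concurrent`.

Answer: concurrent

Derivation:
Initial: VV[0]=[0, 0, 0]
Initial: VV[1]=[0, 0, 0]
Initial: VV[2]=[0, 0, 0]
Event 1: SEND 0->2: VV[0][0]++ -> VV[0]=[1, 0, 0], msg_vec=[1, 0, 0]; VV[2]=max(VV[2],msg_vec) then VV[2][2]++ -> VV[2]=[1, 0, 1]
Event 2: LOCAL 0: VV[0][0]++ -> VV[0]=[2, 0, 0]
Event 3: LOCAL 0: VV[0][0]++ -> VV[0]=[3, 0, 0]
Event 4: LOCAL 1: VV[1][1]++ -> VV[1]=[0, 1, 0]
Event 5: LOCAL 0: VV[0][0]++ -> VV[0]=[4, 0, 0]
Event 6: LOCAL 0: VV[0][0]++ -> VV[0]=[5, 0, 0]
Event 7: SEND 0->2: VV[0][0]++ -> VV[0]=[6, 0, 0], msg_vec=[6, 0, 0]; VV[2]=max(VV[2],msg_vec) then VV[2][2]++ -> VV[2]=[6, 0, 2]
Event 3 stamp: [3, 0, 0]
Event 4 stamp: [0, 1, 0]
[3, 0, 0] <= [0, 1, 0]? False
[0, 1, 0] <= [3, 0, 0]? False
Relation: concurrent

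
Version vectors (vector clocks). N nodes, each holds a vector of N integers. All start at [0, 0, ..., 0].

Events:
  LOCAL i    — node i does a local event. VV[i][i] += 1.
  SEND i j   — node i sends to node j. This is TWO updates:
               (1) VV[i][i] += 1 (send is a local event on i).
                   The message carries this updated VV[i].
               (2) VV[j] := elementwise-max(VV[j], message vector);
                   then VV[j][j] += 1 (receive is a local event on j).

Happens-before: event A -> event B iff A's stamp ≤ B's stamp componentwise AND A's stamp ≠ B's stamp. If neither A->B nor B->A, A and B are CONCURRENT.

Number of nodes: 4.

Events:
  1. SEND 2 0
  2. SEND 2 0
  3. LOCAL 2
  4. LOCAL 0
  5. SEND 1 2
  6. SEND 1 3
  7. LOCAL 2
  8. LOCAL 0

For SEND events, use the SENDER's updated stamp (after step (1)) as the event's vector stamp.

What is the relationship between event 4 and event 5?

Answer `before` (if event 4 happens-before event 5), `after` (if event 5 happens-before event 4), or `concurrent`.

Initial: VV[0]=[0, 0, 0, 0]
Initial: VV[1]=[0, 0, 0, 0]
Initial: VV[2]=[0, 0, 0, 0]
Initial: VV[3]=[0, 0, 0, 0]
Event 1: SEND 2->0: VV[2][2]++ -> VV[2]=[0, 0, 1, 0], msg_vec=[0, 0, 1, 0]; VV[0]=max(VV[0],msg_vec) then VV[0][0]++ -> VV[0]=[1, 0, 1, 0]
Event 2: SEND 2->0: VV[2][2]++ -> VV[2]=[0, 0, 2, 0], msg_vec=[0, 0, 2, 0]; VV[0]=max(VV[0],msg_vec) then VV[0][0]++ -> VV[0]=[2, 0, 2, 0]
Event 3: LOCAL 2: VV[2][2]++ -> VV[2]=[0, 0, 3, 0]
Event 4: LOCAL 0: VV[0][0]++ -> VV[0]=[3, 0, 2, 0]
Event 5: SEND 1->2: VV[1][1]++ -> VV[1]=[0, 1, 0, 0], msg_vec=[0, 1, 0, 0]; VV[2]=max(VV[2],msg_vec) then VV[2][2]++ -> VV[2]=[0, 1, 4, 0]
Event 6: SEND 1->3: VV[1][1]++ -> VV[1]=[0, 2, 0, 0], msg_vec=[0, 2, 0, 0]; VV[3]=max(VV[3],msg_vec) then VV[3][3]++ -> VV[3]=[0, 2, 0, 1]
Event 7: LOCAL 2: VV[2][2]++ -> VV[2]=[0, 1, 5, 0]
Event 8: LOCAL 0: VV[0][0]++ -> VV[0]=[4, 0, 2, 0]
Event 4 stamp: [3, 0, 2, 0]
Event 5 stamp: [0, 1, 0, 0]
[3, 0, 2, 0] <= [0, 1, 0, 0]? False
[0, 1, 0, 0] <= [3, 0, 2, 0]? False
Relation: concurrent

Answer: concurrent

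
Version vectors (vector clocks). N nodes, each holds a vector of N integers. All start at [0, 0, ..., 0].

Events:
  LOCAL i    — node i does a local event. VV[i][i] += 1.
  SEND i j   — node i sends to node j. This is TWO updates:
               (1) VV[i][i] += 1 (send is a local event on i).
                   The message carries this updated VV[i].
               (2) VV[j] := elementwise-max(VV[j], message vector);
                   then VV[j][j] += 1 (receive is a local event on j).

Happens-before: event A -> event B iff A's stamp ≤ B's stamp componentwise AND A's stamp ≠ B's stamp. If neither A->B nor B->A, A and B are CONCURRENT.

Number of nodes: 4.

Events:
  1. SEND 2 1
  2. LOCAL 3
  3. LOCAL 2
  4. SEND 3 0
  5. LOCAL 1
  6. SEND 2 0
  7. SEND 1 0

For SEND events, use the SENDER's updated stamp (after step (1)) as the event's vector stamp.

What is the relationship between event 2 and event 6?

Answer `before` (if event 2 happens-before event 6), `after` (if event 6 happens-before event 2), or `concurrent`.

Answer: concurrent

Derivation:
Initial: VV[0]=[0, 0, 0, 0]
Initial: VV[1]=[0, 0, 0, 0]
Initial: VV[2]=[0, 0, 0, 0]
Initial: VV[3]=[0, 0, 0, 0]
Event 1: SEND 2->1: VV[2][2]++ -> VV[2]=[0, 0, 1, 0], msg_vec=[0, 0, 1, 0]; VV[1]=max(VV[1],msg_vec) then VV[1][1]++ -> VV[1]=[0, 1, 1, 0]
Event 2: LOCAL 3: VV[3][3]++ -> VV[3]=[0, 0, 0, 1]
Event 3: LOCAL 2: VV[2][2]++ -> VV[2]=[0, 0, 2, 0]
Event 4: SEND 3->0: VV[3][3]++ -> VV[3]=[0, 0, 0, 2], msg_vec=[0, 0, 0, 2]; VV[0]=max(VV[0],msg_vec) then VV[0][0]++ -> VV[0]=[1, 0, 0, 2]
Event 5: LOCAL 1: VV[1][1]++ -> VV[1]=[0, 2, 1, 0]
Event 6: SEND 2->0: VV[2][2]++ -> VV[2]=[0, 0, 3, 0], msg_vec=[0, 0, 3, 0]; VV[0]=max(VV[0],msg_vec) then VV[0][0]++ -> VV[0]=[2, 0, 3, 2]
Event 7: SEND 1->0: VV[1][1]++ -> VV[1]=[0, 3, 1, 0], msg_vec=[0, 3, 1, 0]; VV[0]=max(VV[0],msg_vec) then VV[0][0]++ -> VV[0]=[3, 3, 3, 2]
Event 2 stamp: [0, 0, 0, 1]
Event 6 stamp: [0, 0, 3, 0]
[0, 0, 0, 1] <= [0, 0, 3, 0]? False
[0, 0, 3, 0] <= [0, 0, 0, 1]? False
Relation: concurrent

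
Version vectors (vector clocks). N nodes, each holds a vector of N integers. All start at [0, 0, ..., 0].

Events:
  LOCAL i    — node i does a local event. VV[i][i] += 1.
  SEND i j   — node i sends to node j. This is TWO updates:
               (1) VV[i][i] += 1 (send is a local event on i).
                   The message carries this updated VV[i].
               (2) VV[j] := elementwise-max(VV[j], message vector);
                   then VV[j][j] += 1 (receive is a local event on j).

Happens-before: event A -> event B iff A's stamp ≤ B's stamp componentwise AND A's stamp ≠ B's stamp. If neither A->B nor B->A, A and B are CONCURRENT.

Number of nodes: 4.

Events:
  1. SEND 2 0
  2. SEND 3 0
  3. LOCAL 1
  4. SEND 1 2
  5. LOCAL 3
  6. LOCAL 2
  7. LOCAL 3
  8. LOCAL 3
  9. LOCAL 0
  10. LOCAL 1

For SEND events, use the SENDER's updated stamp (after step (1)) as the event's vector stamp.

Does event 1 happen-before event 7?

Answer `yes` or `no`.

Initial: VV[0]=[0, 0, 0, 0]
Initial: VV[1]=[0, 0, 0, 0]
Initial: VV[2]=[0, 0, 0, 0]
Initial: VV[3]=[0, 0, 0, 0]
Event 1: SEND 2->0: VV[2][2]++ -> VV[2]=[0, 0, 1, 0], msg_vec=[0, 0, 1, 0]; VV[0]=max(VV[0],msg_vec) then VV[0][0]++ -> VV[0]=[1, 0, 1, 0]
Event 2: SEND 3->0: VV[3][3]++ -> VV[3]=[0, 0, 0, 1], msg_vec=[0, 0, 0, 1]; VV[0]=max(VV[0],msg_vec) then VV[0][0]++ -> VV[0]=[2, 0, 1, 1]
Event 3: LOCAL 1: VV[1][1]++ -> VV[1]=[0, 1, 0, 0]
Event 4: SEND 1->2: VV[1][1]++ -> VV[1]=[0, 2, 0, 0], msg_vec=[0, 2, 0, 0]; VV[2]=max(VV[2],msg_vec) then VV[2][2]++ -> VV[2]=[0, 2, 2, 0]
Event 5: LOCAL 3: VV[3][3]++ -> VV[3]=[0, 0, 0, 2]
Event 6: LOCAL 2: VV[2][2]++ -> VV[2]=[0, 2, 3, 0]
Event 7: LOCAL 3: VV[3][3]++ -> VV[3]=[0, 0, 0, 3]
Event 8: LOCAL 3: VV[3][3]++ -> VV[3]=[0, 0, 0, 4]
Event 9: LOCAL 0: VV[0][0]++ -> VV[0]=[3, 0, 1, 1]
Event 10: LOCAL 1: VV[1][1]++ -> VV[1]=[0, 3, 0, 0]
Event 1 stamp: [0, 0, 1, 0]
Event 7 stamp: [0, 0, 0, 3]
[0, 0, 1, 0] <= [0, 0, 0, 3]? False. Equal? False. Happens-before: False

Answer: no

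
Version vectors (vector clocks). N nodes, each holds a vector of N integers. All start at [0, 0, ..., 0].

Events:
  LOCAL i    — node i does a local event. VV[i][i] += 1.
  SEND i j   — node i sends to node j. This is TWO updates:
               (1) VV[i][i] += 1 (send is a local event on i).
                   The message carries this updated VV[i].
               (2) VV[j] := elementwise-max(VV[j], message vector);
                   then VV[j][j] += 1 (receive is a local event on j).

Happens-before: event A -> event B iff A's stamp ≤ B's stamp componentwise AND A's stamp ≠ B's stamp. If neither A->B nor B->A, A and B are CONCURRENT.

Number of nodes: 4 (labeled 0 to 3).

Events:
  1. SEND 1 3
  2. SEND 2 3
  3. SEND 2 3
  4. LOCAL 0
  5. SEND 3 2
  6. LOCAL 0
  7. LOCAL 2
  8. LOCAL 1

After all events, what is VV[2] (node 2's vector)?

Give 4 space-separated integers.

Initial: VV[0]=[0, 0, 0, 0]
Initial: VV[1]=[0, 0, 0, 0]
Initial: VV[2]=[0, 0, 0, 0]
Initial: VV[3]=[0, 0, 0, 0]
Event 1: SEND 1->3: VV[1][1]++ -> VV[1]=[0, 1, 0, 0], msg_vec=[0, 1, 0, 0]; VV[3]=max(VV[3],msg_vec) then VV[3][3]++ -> VV[3]=[0, 1, 0, 1]
Event 2: SEND 2->3: VV[2][2]++ -> VV[2]=[0, 0, 1, 0], msg_vec=[0, 0, 1, 0]; VV[3]=max(VV[3],msg_vec) then VV[3][3]++ -> VV[3]=[0, 1, 1, 2]
Event 3: SEND 2->3: VV[2][2]++ -> VV[2]=[0, 0, 2, 0], msg_vec=[0, 0, 2, 0]; VV[3]=max(VV[3],msg_vec) then VV[3][3]++ -> VV[3]=[0, 1, 2, 3]
Event 4: LOCAL 0: VV[0][0]++ -> VV[0]=[1, 0, 0, 0]
Event 5: SEND 3->2: VV[3][3]++ -> VV[3]=[0, 1, 2, 4], msg_vec=[0, 1, 2, 4]; VV[2]=max(VV[2],msg_vec) then VV[2][2]++ -> VV[2]=[0, 1, 3, 4]
Event 6: LOCAL 0: VV[0][0]++ -> VV[0]=[2, 0, 0, 0]
Event 7: LOCAL 2: VV[2][2]++ -> VV[2]=[0, 1, 4, 4]
Event 8: LOCAL 1: VV[1][1]++ -> VV[1]=[0, 2, 0, 0]
Final vectors: VV[0]=[2, 0, 0, 0]; VV[1]=[0, 2, 0, 0]; VV[2]=[0, 1, 4, 4]; VV[3]=[0, 1, 2, 4]

Answer: 0 1 4 4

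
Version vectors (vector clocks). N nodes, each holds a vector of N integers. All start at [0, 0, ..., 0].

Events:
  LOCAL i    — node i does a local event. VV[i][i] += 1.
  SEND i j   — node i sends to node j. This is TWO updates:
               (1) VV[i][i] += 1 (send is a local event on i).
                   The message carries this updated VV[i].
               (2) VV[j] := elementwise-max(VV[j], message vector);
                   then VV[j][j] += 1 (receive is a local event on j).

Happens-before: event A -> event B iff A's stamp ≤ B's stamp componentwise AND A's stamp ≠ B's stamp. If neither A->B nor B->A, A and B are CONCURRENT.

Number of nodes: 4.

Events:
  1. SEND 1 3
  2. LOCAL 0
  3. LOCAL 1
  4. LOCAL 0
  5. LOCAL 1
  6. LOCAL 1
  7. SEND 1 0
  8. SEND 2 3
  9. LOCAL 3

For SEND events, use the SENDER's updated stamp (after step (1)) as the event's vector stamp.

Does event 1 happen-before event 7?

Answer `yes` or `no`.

Answer: yes

Derivation:
Initial: VV[0]=[0, 0, 0, 0]
Initial: VV[1]=[0, 0, 0, 0]
Initial: VV[2]=[0, 0, 0, 0]
Initial: VV[3]=[0, 0, 0, 0]
Event 1: SEND 1->3: VV[1][1]++ -> VV[1]=[0, 1, 0, 0], msg_vec=[0, 1, 0, 0]; VV[3]=max(VV[3],msg_vec) then VV[3][3]++ -> VV[3]=[0, 1, 0, 1]
Event 2: LOCAL 0: VV[0][0]++ -> VV[0]=[1, 0, 0, 0]
Event 3: LOCAL 1: VV[1][1]++ -> VV[1]=[0, 2, 0, 0]
Event 4: LOCAL 0: VV[0][0]++ -> VV[0]=[2, 0, 0, 0]
Event 5: LOCAL 1: VV[1][1]++ -> VV[1]=[0, 3, 0, 0]
Event 6: LOCAL 1: VV[1][1]++ -> VV[1]=[0, 4, 0, 0]
Event 7: SEND 1->0: VV[1][1]++ -> VV[1]=[0, 5, 0, 0], msg_vec=[0, 5, 0, 0]; VV[0]=max(VV[0],msg_vec) then VV[0][0]++ -> VV[0]=[3, 5, 0, 0]
Event 8: SEND 2->3: VV[2][2]++ -> VV[2]=[0, 0, 1, 0], msg_vec=[0, 0, 1, 0]; VV[3]=max(VV[3],msg_vec) then VV[3][3]++ -> VV[3]=[0, 1, 1, 2]
Event 9: LOCAL 3: VV[3][3]++ -> VV[3]=[0, 1, 1, 3]
Event 1 stamp: [0, 1, 0, 0]
Event 7 stamp: [0, 5, 0, 0]
[0, 1, 0, 0] <= [0, 5, 0, 0]? True. Equal? False. Happens-before: True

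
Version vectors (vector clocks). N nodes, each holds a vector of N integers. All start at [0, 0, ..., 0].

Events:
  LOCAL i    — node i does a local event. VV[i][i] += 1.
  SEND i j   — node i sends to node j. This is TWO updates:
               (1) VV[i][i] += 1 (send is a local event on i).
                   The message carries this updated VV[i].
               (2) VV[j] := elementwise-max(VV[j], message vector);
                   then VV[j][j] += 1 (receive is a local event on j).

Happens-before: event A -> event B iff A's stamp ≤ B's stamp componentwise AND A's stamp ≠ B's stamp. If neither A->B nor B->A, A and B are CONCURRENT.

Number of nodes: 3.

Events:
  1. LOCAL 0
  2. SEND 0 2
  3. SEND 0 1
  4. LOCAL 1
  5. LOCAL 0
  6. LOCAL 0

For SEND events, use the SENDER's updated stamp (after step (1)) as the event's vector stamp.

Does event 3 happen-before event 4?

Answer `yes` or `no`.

Initial: VV[0]=[0, 0, 0]
Initial: VV[1]=[0, 0, 0]
Initial: VV[2]=[0, 0, 0]
Event 1: LOCAL 0: VV[0][0]++ -> VV[0]=[1, 0, 0]
Event 2: SEND 0->2: VV[0][0]++ -> VV[0]=[2, 0, 0], msg_vec=[2, 0, 0]; VV[2]=max(VV[2],msg_vec) then VV[2][2]++ -> VV[2]=[2, 0, 1]
Event 3: SEND 0->1: VV[0][0]++ -> VV[0]=[3, 0, 0], msg_vec=[3, 0, 0]; VV[1]=max(VV[1],msg_vec) then VV[1][1]++ -> VV[1]=[3, 1, 0]
Event 4: LOCAL 1: VV[1][1]++ -> VV[1]=[3, 2, 0]
Event 5: LOCAL 0: VV[0][0]++ -> VV[0]=[4, 0, 0]
Event 6: LOCAL 0: VV[0][0]++ -> VV[0]=[5, 0, 0]
Event 3 stamp: [3, 0, 0]
Event 4 stamp: [3, 2, 0]
[3, 0, 0] <= [3, 2, 0]? True. Equal? False. Happens-before: True

Answer: yes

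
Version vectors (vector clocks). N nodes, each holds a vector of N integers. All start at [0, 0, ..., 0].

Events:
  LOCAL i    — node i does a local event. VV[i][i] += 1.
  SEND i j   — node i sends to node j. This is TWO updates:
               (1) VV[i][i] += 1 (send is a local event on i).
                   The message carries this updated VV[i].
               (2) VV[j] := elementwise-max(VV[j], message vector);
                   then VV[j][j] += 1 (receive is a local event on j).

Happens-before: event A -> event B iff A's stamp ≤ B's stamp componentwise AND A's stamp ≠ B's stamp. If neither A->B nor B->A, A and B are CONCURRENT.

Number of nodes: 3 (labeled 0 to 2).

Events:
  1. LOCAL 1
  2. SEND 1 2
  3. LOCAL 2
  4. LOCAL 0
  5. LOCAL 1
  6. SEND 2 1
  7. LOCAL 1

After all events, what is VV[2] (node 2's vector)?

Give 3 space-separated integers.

Initial: VV[0]=[0, 0, 0]
Initial: VV[1]=[0, 0, 0]
Initial: VV[2]=[0, 0, 0]
Event 1: LOCAL 1: VV[1][1]++ -> VV[1]=[0, 1, 0]
Event 2: SEND 1->2: VV[1][1]++ -> VV[1]=[0, 2, 0], msg_vec=[0, 2, 0]; VV[2]=max(VV[2],msg_vec) then VV[2][2]++ -> VV[2]=[0, 2, 1]
Event 3: LOCAL 2: VV[2][2]++ -> VV[2]=[0, 2, 2]
Event 4: LOCAL 0: VV[0][0]++ -> VV[0]=[1, 0, 0]
Event 5: LOCAL 1: VV[1][1]++ -> VV[1]=[0, 3, 0]
Event 6: SEND 2->1: VV[2][2]++ -> VV[2]=[0, 2, 3], msg_vec=[0, 2, 3]; VV[1]=max(VV[1],msg_vec) then VV[1][1]++ -> VV[1]=[0, 4, 3]
Event 7: LOCAL 1: VV[1][1]++ -> VV[1]=[0, 5, 3]
Final vectors: VV[0]=[1, 0, 0]; VV[1]=[0, 5, 3]; VV[2]=[0, 2, 3]

Answer: 0 2 3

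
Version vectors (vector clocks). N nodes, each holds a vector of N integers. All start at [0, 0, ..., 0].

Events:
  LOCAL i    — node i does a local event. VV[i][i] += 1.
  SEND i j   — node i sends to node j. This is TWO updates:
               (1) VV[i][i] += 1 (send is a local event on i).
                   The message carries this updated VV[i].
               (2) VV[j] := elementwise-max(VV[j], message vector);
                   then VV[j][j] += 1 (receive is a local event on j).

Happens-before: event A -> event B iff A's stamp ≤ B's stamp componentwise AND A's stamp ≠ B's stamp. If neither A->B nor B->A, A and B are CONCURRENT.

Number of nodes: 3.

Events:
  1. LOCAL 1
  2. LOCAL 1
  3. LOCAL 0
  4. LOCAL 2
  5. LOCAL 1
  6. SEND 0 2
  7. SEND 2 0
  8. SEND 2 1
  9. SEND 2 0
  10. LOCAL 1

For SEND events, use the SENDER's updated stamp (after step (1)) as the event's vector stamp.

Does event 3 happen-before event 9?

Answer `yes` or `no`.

Initial: VV[0]=[0, 0, 0]
Initial: VV[1]=[0, 0, 0]
Initial: VV[2]=[0, 0, 0]
Event 1: LOCAL 1: VV[1][1]++ -> VV[1]=[0, 1, 0]
Event 2: LOCAL 1: VV[1][1]++ -> VV[1]=[0, 2, 0]
Event 3: LOCAL 0: VV[0][0]++ -> VV[0]=[1, 0, 0]
Event 4: LOCAL 2: VV[2][2]++ -> VV[2]=[0, 0, 1]
Event 5: LOCAL 1: VV[1][1]++ -> VV[1]=[0, 3, 0]
Event 6: SEND 0->2: VV[0][0]++ -> VV[0]=[2, 0, 0], msg_vec=[2, 0, 0]; VV[2]=max(VV[2],msg_vec) then VV[2][2]++ -> VV[2]=[2, 0, 2]
Event 7: SEND 2->0: VV[2][2]++ -> VV[2]=[2, 0, 3], msg_vec=[2, 0, 3]; VV[0]=max(VV[0],msg_vec) then VV[0][0]++ -> VV[0]=[3, 0, 3]
Event 8: SEND 2->1: VV[2][2]++ -> VV[2]=[2, 0, 4], msg_vec=[2, 0, 4]; VV[1]=max(VV[1],msg_vec) then VV[1][1]++ -> VV[1]=[2, 4, 4]
Event 9: SEND 2->0: VV[2][2]++ -> VV[2]=[2, 0, 5], msg_vec=[2, 0, 5]; VV[0]=max(VV[0],msg_vec) then VV[0][0]++ -> VV[0]=[4, 0, 5]
Event 10: LOCAL 1: VV[1][1]++ -> VV[1]=[2, 5, 4]
Event 3 stamp: [1, 0, 0]
Event 9 stamp: [2, 0, 5]
[1, 0, 0] <= [2, 0, 5]? True. Equal? False. Happens-before: True

Answer: yes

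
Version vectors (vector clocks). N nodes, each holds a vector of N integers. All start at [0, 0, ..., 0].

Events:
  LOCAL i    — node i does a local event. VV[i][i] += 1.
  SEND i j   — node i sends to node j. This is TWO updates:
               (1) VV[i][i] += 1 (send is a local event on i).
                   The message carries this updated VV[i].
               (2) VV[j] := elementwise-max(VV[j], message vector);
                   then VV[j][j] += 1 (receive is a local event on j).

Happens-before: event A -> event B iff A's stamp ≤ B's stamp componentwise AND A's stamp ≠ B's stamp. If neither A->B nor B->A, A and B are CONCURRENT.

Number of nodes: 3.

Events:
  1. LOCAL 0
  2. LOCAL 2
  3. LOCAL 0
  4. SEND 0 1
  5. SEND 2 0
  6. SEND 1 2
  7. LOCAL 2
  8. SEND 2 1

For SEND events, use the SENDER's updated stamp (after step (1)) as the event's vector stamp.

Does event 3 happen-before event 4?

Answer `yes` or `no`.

Initial: VV[0]=[0, 0, 0]
Initial: VV[1]=[0, 0, 0]
Initial: VV[2]=[0, 0, 0]
Event 1: LOCAL 0: VV[0][0]++ -> VV[0]=[1, 0, 0]
Event 2: LOCAL 2: VV[2][2]++ -> VV[2]=[0, 0, 1]
Event 3: LOCAL 0: VV[0][0]++ -> VV[0]=[2, 0, 0]
Event 4: SEND 0->1: VV[0][0]++ -> VV[0]=[3, 0, 0], msg_vec=[3, 0, 0]; VV[1]=max(VV[1],msg_vec) then VV[1][1]++ -> VV[1]=[3, 1, 0]
Event 5: SEND 2->0: VV[2][2]++ -> VV[2]=[0, 0, 2], msg_vec=[0, 0, 2]; VV[0]=max(VV[0],msg_vec) then VV[0][0]++ -> VV[0]=[4, 0, 2]
Event 6: SEND 1->2: VV[1][1]++ -> VV[1]=[3, 2, 0], msg_vec=[3, 2, 0]; VV[2]=max(VV[2],msg_vec) then VV[2][2]++ -> VV[2]=[3, 2, 3]
Event 7: LOCAL 2: VV[2][2]++ -> VV[2]=[3, 2, 4]
Event 8: SEND 2->1: VV[2][2]++ -> VV[2]=[3, 2, 5], msg_vec=[3, 2, 5]; VV[1]=max(VV[1],msg_vec) then VV[1][1]++ -> VV[1]=[3, 3, 5]
Event 3 stamp: [2, 0, 0]
Event 4 stamp: [3, 0, 0]
[2, 0, 0] <= [3, 0, 0]? True. Equal? False. Happens-before: True

Answer: yes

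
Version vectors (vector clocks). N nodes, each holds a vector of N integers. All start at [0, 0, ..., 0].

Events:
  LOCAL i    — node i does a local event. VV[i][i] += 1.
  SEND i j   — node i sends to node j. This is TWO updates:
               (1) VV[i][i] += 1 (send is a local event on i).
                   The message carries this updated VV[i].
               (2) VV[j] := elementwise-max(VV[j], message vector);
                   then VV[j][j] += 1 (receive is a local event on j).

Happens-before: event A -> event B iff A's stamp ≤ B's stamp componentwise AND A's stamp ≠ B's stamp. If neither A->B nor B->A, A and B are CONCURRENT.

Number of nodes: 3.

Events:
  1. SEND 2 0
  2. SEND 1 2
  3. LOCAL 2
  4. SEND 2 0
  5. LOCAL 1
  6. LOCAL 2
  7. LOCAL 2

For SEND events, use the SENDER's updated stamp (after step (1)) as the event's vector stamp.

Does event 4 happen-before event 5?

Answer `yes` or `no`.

Initial: VV[0]=[0, 0, 0]
Initial: VV[1]=[0, 0, 0]
Initial: VV[2]=[0, 0, 0]
Event 1: SEND 2->0: VV[2][2]++ -> VV[2]=[0, 0, 1], msg_vec=[0, 0, 1]; VV[0]=max(VV[0],msg_vec) then VV[0][0]++ -> VV[0]=[1, 0, 1]
Event 2: SEND 1->2: VV[1][1]++ -> VV[1]=[0, 1, 0], msg_vec=[0, 1, 0]; VV[2]=max(VV[2],msg_vec) then VV[2][2]++ -> VV[2]=[0, 1, 2]
Event 3: LOCAL 2: VV[2][2]++ -> VV[2]=[0, 1, 3]
Event 4: SEND 2->0: VV[2][2]++ -> VV[2]=[0, 1, 4], msg_vec=[0, 1, 4]; VV[0]=max(VV[0],msg_vec) then VV[0][0]++ -> VV[0]=[2, 1, 4]
Event 5: LOCAL 1: VV[1][1]++ -> VV[1]=[0, 2, 0]
Event 6: LOCAL 2: VV[2][2]++ -> VV[2]=[0, 1, 5]
Event 7: LOCAL 2: VV[2][2]++ -> VV[2]=[0, 1, 6]
Event 4 stamp: [0, 1, 4]
Event 5 stamp: [0, 2, 0]
[0, 1, 4] <= [0, 2, 0]? False. Equal? False. Happens-before: False

Answer: no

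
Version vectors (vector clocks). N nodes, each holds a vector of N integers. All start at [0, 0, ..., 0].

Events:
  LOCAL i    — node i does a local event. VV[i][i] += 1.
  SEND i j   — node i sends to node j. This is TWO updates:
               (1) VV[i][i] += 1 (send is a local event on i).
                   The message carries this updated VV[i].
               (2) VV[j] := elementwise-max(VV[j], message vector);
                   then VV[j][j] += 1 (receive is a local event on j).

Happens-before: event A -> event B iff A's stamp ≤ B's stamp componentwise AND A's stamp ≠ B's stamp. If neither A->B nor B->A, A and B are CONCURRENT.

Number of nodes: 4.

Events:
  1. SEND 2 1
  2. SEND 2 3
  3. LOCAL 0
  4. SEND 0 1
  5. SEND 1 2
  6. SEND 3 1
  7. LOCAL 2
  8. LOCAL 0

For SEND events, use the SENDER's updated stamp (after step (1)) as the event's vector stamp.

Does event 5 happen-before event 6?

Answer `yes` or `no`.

Initial: VV[0]=[0, 0, 0, 0]
Initial: VV[1]=[0, 0, 0, 0]
Initial: VV[2]=[0, 0, 0, 0]
Initial: VV[3]=[0, 0, 0, 0]
Event 1: SEND 2->1: VV[2][2]++ -> VV[2]=[0, 0, 1, 0], msg_vec=[0, 0, 1, 0]; VV[1]=max(VV[1],msg_vec) then VV[1][1]++ -> VV[1]=[0, 1, 1, 0]
Event 2: SEND 2->3: VV[2][2]++ -> VV[2]=[0, 0, 2, 0], msg_vec=[0, 0, 2, 0]; VV[3]=max(VV[3],msg_vec) then VV[3][3]++ -> VV[3]=[0, 0, 2, 1]
Event 3: LOCAL 0: VV[0][0]++ -> VV[0]=[1, 0, 0, 0]
Event 4: SEND 0->1: VV[0][0]++ -> VV[0]=[2, 0, 0, 0], msg_vec=[2, 0, 0, 0]; VV[1]=max(VV[1],msg_vec) then VV[1][1]++ -> VV[1]=[2, 2, 1, 0]
Event 5: SEND 1->2: VV[1][1]++ -> VV[1]=[2, 3, 1, 0], msg_vec=[2, 3, 1, 0]; VV[2]=max(VV[2],msg_vec) then VV[2][2]++ -> VV[2]=[2, 3, 3, 0]
Event 6: SEND 3->1: VV[3][3]++ -> VV[3]=[0, 0, 2, 2], msg_vec=[0, 0, 2, 2]; VV[1]=max(VV[1],msg_vec) then VV[1][1]++ -> VV[1]=[2, 4, 2, 2]
Event 7: LOCAL 2: VV[2][2]++ -> VV[2]=[2, 3, 4, 0]
Event 8: LOCAL 0: VV[0][0]++ -> VV[0]=[3, 0, 0, 0]
Event 5 stamp: [2, 3, 1, 0]
Event 6 stamp: [0, 0, 2, 2]
[2, 3, 1, 0] <= [0, 0, 2, 2]? False. Equal? False. Happens-before: False

Answer: no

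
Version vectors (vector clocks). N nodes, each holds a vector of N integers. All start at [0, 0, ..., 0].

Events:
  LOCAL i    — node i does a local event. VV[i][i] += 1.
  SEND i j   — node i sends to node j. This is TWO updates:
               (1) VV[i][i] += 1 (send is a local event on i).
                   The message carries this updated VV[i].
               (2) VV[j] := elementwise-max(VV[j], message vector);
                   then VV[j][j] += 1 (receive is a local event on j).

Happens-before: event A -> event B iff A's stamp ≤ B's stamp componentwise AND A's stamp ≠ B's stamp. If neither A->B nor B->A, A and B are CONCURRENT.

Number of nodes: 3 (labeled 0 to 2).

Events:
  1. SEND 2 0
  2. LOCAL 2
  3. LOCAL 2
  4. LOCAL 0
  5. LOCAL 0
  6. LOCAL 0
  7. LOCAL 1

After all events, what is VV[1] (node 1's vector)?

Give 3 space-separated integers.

Answer: 0 1 0

Derivation:
Initial: VV[0]=[0, 0, 0]
Initial: VV[1]=[0, 0, 0]
Initial: VV[2]=[0, 0, 0]
Event 1: SEND 2->0: VV[2][2]++ -> VV[2]=[0, 0, 1], msg_vec=[0, 0, 1]; VV[0]=max(VV[0],msg_vec) then VV[0][0]++ -> VV[0]=[1, 0, 1]
Event 2: LOCAL 2: VV[2][2]++ -> VV[2]=[0, 0, 2]
Event 3: LOCAL 2: VV[2][2]++ -> VV[2]=[0, 0, 3]
Event 4: LOCAL 0: VV[0][0]++ -> VV[0]=[2, 0, 1]
Event 5: LOCAL 0: VV[0][0]++ -> VV[0]=[3, 0, 1]
Event 6: LOCAL 0: VV[0][0]++ -> VV[0]=[4, 0, 1]
Event 7: LOCAL 1: VV[1][1]++ -> VV[1]=[0, 1, 0]
Final vectors: VV[0]=[4, 0, 1]; VV[1]=[0, 1, 0]; VV[2]=[0, 0, 3]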